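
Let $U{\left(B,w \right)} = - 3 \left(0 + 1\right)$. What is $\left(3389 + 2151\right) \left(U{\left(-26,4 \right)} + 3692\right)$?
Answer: $20437060$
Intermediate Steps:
$U{\left(B,w \right)} = -3$ ($U{\left(B,w \right)} = \left(-3\right) 1 = -3$)
$\left(3389 + 2151\right) \left(U{\left(-26,4 \right)} + 3692\right) = \left(3389 + 2151\right) \left(-3 + 3692\right) = 5540 \cdot 3689 = 20437060$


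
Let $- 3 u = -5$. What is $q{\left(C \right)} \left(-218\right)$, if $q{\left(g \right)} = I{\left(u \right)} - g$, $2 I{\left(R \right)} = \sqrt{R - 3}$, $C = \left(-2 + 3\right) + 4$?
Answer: $1090 - \frac{218 i \sqrt{3}}{3} \approx 1090.0 - 125.86 i$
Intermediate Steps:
$u = \frac{5}{3}$ ($u = \left(- \frac{1}{3}\right) \left(-5\right) = \frac{5}{3} \approx 1.6667$)
$C = 5$ ($C = 1 + 4 = 5$)
$I{\left(R \right)} = \frac{\sqrt{-3 + R}}{2}$ ($I{\left(R \right)} = \frac{\sqrt{R - 3}}{2} = \frac{\sqrt{-3 + R}}{2}$)
$q{\left(g \right)} = - g + \frac{i \sqrt{3}}{3}$ ($q{\left(g \right)} = \frac{\sqrt{-3 + \frac{5}{3}}}{2} - g = \frac{\sqrt{- \frac{4}{3}}}{2} - g = \frac{\frac{2}{3} i \sqrt{3}}{2} - g = \frac{i \sqrt{3}}{3} - g = - g + \frac{i \sqrt{3}}{3}$)
$q{\left(C \right)} \left(-218\right) = \left(\left(-1\right) 5 + \frac{i \sqrt{3}}{3}\right) \left(-218\right) = \left(-5 + \frac{i \sqrt{3}}{3}\right) \left(-218\right) = 1090 - \frac{218 i \sqrt{3}}{3}$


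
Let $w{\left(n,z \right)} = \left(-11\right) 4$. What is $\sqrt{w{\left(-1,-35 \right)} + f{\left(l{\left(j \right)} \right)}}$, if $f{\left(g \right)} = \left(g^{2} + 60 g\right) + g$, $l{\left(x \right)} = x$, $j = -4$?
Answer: $4 i \sqrt{17} \approx 16.492 i$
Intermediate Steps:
$w{\left(n,z \right)} = -44$
$f{\left(g \right)} = g^{2} + 61 g$
$\sqrt{w{\left(-1,-35 \right)} + f{\left(l{\left(j \right)} \right)}} = \sqrt{-44 - 4 \left(61 - 4\right)} = \sqrt{-44 - 228} = \sqrt{-272} = 4 i \sqrt{17}$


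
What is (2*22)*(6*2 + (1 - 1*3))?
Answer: 440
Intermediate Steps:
(2*22)*(6*2 + (1 - 1*3)) = 44*(12 + (1 - 3)) = 44*(12 - 2) = 44*10 = 440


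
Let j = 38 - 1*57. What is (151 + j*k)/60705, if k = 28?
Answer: -127/20235 ≈ -0.0062762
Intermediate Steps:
j = -19 (j = 38 - 57 = -19)
(151 + j*k)/60705 = (151 - 19*28)/60705 = (151 - 532)*(1/60705) = -381*1/60705 = -127/20235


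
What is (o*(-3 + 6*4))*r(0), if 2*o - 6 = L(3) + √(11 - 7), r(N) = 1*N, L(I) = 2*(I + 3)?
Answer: 0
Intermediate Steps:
L(I) = 6 + 2*I (L(I) = 2*(3 + I) = 6 + 2*I)
r(N) = N
o = 10 (o = 3 + ((6 + 2*3) + √(11 - 7))/2 = 3 + ((6 + 6) + √4)/2 = 3 + (12 + 2)/2 = 3 + (½)*14 = 3 + 7 = 10)
(o*(-3 + 6*4))*r(0) = (10*(-3 + 6*4))*0 = (10*(-3 + 24))*0 = (10*21)*0 = 210*0 = 0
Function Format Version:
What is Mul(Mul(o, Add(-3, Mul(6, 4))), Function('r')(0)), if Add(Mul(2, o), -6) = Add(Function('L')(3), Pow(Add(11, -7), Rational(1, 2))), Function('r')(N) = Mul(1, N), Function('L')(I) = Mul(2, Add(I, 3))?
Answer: 0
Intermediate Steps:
Function('L')(I) = Add(6, Mul(2, I)) (Function('L')(I) = Mul(2, Add(3, I)) = Add(6, Mul(2, I)))
Function('r')(N) = N
o = 10 (o = Add(3, Mul(Rational(1, 2), Add(Add(6, Mul(2, 3)), Pow(Add(11, -7), Rational(1, 2))))) = Add(3, Mul(Rational(1, 2), Add(Add(6, 6), Pow(4, Rational(1, 2))))) = Add(3, Mul(Rational(1, 2), Add(12, 2))) = Add(3, Mul(Rational(1, 2), 14)) = Add(3, 7) = 10)
Mul(Mul(o, Add(-3, Mul(6, 4))), Function('r')(0)) = Mul(Mul(10, Add(-3, Mul(6, 4))), 0) = Mul(Mul(10, Add(-3, 24)), 0) = Mul(Mul(10, 21), 0) = Mul(210, 0) = 0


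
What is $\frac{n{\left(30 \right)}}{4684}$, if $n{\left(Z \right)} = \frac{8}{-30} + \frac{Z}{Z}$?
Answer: $\frac{11}{70260} \approx 0.00015656$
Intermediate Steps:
$n{\left(Z \right)} = \frac{11}{15}$ ($n{\left(Z \right)} = 8 \left(- \frac{1}{30}\right) + 1 = - \frac{4}{15} + 1 = \frac{11}{15}$)
$\frac{n{\left(30 \right)}}{4684} = \frac{11}{15 \cdot 4684} = \frac{11}{15} \cdot \frac{1}{4684} = \frac{11}{70260}$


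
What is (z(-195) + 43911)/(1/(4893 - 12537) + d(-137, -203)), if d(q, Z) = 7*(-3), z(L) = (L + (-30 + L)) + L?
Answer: -330954624/160525 ≈ -2061.7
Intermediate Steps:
z(L) = -30 + 3*L (z(L) = (-30 + 2*L) + L = -30 + 3*L)
d(q, Z) = -21
(z(-195) + 43911)/(1/(4893 - 12537) + d(-137, -203)) = ((-30 + 3*(-195)) + 43911)/(1/(4893 - 12537) - 21) = ((-30 - 585) + 43911)/(1/(-7644) - 21) = (-615 + 43911)/(-1/7644 - 21) = 43296/(-160525/7644) = 43296*(-7644/160525) = -330954624/160525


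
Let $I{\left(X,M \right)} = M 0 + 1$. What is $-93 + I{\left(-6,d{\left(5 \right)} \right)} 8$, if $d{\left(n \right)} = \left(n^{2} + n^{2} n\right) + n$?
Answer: $-85$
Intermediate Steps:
$d{\left(n \right)} = n + n^{2} + n^{3}$ ($d{\left(n \right)} = \left(n^{2} + n^{3}\right) + n = n + n^{2} + n^{3}$)
$I{\left(X,M \right)} = 1$ ($I{\left(X,M \right)} = 0 + 1 = 1$)
$-93 + I{\left(-6,d{\left(5 \right)} \right)} 8 = -93 + 1 \cdot 8 = -93 + 8 = -85$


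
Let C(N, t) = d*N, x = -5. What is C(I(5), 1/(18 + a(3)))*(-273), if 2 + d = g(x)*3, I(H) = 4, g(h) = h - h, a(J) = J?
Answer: 2184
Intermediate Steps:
g(h) = 0
d = -2 (d = -2 + 0*3 = -2 + 0 = -2)
C(N, t) = -2*N
C(I(5), 1/(18 + a(3)))*(-273) = -2*4*(-273) = -8*(-273) = 2184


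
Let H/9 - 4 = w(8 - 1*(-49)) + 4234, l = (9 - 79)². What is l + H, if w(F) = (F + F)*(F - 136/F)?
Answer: 99076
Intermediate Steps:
l = 4900 (l = (-70)² = 4900)
w(F) = 2*F*(F - 136/F) (w(F) = (2*F)*(F - 136/F) = 2*F*(F - 136/F))
H = 94176 (H = 36 + 9*((-272 + 2*(8 - 1*(-49))²) + 4234) = 36 + 9*((-272 + 2*(8 + 49)²) + 4234) = 36 + 9*((-272 + 2*57²) + 4234) = 36 + 9*((-272 + 2*3249) + 4234) = 36 + 9*((-272 + 6498) + 4234) = 36 + 9*(6226 + 4234) = 36 + 9*10460 = 36 + 94140 = 94176)
l + H = 4900 + 94176 = 99076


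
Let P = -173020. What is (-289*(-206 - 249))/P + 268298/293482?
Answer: 782950437/5077825564 ≈ 0.15419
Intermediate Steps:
(-289*(-206 - 249))/P + 268298/293482 = -289*(-206 - 249)/(-173020) + 268298/293482 = -289*(-455)*(-1/173020) + 268298*(1/293482) = 131495*(-1/173020) + 134149/146741 = -26299/34604 + 134149/146741 = 782950437/5077825564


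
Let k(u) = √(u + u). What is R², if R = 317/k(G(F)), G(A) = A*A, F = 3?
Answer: 100489/18 ≈ 5582.7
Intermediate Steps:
G(A) = A²
k(u) = √2*√u (k(u) = √(2*u) = √2*√u)
R = 317*√2/6 (R = 317/((√2*√(3²))) = 317/((√2*√9)) = 317/((√2*3)) = 317/((3*√2)) = 317*(√2/6) = 317*√2/6 ≈ 74.718)
R² = (317*√2/6)² = 100489/18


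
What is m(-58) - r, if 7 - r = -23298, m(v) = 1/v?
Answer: -1351691/58 ≈ -23305.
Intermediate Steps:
r = 23305 (r = 7 - 1*(-23298) = 7 + 23298 = 23305)
m(-58) - r = 1/(-58) - 1*23305 = -1/58 - 23305 = -1351691/58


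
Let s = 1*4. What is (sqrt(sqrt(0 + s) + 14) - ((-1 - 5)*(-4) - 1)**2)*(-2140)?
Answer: 1123500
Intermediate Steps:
s = 4
(sqrt(sqrt(0 + s) + 14) - ((-1 - 5)*(-4) - 1)**2)*(-2140) = (sqrt(sqrt(0 + 4) + 14) - ((-1 - 5)*(-4) - 1)**2)*(-2140) = (sqrt(sqrt(4) + 14) - (-6*(-4) - 1)**2)*(-2140) = (sqrt(2 + 14) - (24 - 1)**2)*(-2140) = (sqrt(16) - 1*23**2)*(-2140) = (4 - 1*529)*(-2140) = (4 - 529)*(-2140) = -525*(-2140) = 1123500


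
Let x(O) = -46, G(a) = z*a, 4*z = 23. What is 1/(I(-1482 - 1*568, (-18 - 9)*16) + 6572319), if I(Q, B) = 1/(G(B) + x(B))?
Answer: 2530/16627967069 ≈ 1.5215e-7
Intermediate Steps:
z = 23/4 (z = (¼)*23 = 23/4 ≈ 5.7500)
G(a) = 23*a/4
I(Q, B) = 1/(-46 + 23*B/4) (I(Q, B) = 1/(23*B/4 - 46) = 1/(-46 + 23*B/4))
1/(I(-1482 - 1*568, (-18 - 9)*16) + 6572319) = 1/(4/(23*(-8 + (-18 - 9)*16)) + 6572319) = 1/(4/(23*(-8 - 27*16)) + 6572319) = 1/(4/(23*(-8 - 432)) + 6572319) = 1/((4/23)/(-440) + 6572319) = 1/((4/23)*(-1/440) + 6572319) = 1/(-1/2530 + 6572319) = 1/(16627967069/2530) = 2530/16627967069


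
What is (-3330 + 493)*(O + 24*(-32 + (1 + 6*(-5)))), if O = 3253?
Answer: -5075393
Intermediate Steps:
(-3330 + 493)*(O + 24*(-32 + (1 + 6*(-5)))) = (-3330 + 493)*(3253 + 24*(-32 + (1 + 6*(-5)))) = -2837*(3253 + 24*(-32 + (1 - 30))) = -2837*(3253 + 24*(-32 - 29)) = -2837*(3253 + 24*(-61)) = -2837*(3253 - 1464) = -2837*1789 = -5075393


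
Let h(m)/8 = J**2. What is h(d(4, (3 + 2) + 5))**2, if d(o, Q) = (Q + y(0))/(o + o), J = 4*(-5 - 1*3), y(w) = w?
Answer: 67108864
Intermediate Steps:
J = -32 (J = 4*(-5 - 3) = 4*(-8) = -32)
d(o, Q) = Q/(2*o) (d(o, Q) = (Q + 0)/(o + o) = Q/((2*o)) = Q*(1/(2*o)) = Q/(2*o))
h(m) = 8192 (h(m) = 8*(-32)**2 = 8*1024 = 8192)
h(d(4, (3 + 2) + 5))**2 = 8192**2 = 67108864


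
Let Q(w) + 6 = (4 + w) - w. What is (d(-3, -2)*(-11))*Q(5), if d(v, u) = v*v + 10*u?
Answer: -242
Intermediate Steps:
d(v, u) = v**2 + 10*u
Q(w) = -2 (Q(w) = -6 + ((4 + w) - w) = -6 + 4 = -2)
(d(-3, -2)*(-11))*Q(5) = (((-3)**2 + 10*(-2))*(-11))*(-2) = ((9 - 20)*(-11))*(-2) = -11*(-11)*(-2) = 121*(-2) = -242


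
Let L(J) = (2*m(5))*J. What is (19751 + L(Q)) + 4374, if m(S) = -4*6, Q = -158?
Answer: 31709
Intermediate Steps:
m(S) = -24
L(J) = -48*J (L(J) = (2*(-24))*J = -48*J)
(19751 + L(Q)) + 4374 = (19751 - 48*(-158)) + 4374 = (19751 + 7584) + 4374 = 27335 + 4374 = 31709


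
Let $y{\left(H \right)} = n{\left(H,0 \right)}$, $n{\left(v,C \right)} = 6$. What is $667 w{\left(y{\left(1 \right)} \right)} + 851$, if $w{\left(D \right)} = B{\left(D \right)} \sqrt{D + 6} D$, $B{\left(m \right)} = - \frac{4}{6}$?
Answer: $851 - 5336 \sqrt{3} \approx -8391.2$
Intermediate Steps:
$B{\left(m \right)} = - \frac{2}{3}$ ($B{\left(m \right)} = \left(-4\right) \frac{1}{6} = - \frac{2}{3}$)
$y{\left(H \right)} = 6$
$w{\left(D \right)} = - \frac{2 D \sqrt{6 + D}}{3}$ ($w{\left(D \right)} = - \frac{2 \sqrt{D + 6}}{3} D = - \frac{2 \sqrt{6 + D}}{3} D = - \frac{2 D \sqrt{6 + D}}{3}$)
$667 w{\left(y{\left(1 \right)} \right)} + 851 = 667 \left(\left(- \frac{2}{3}\right) 6 \sqrt{6 + 6}\right) + 851 = 667 \left(\left(- \frac{2}{3}\right) 6 \sqrt{12}\right) + 851 = 667 \left(\left(- \frac{2}{3}\right) 6 \cdot 2 \sqrt{3}\right) + 851 = 667 \left(- 8 \sqrt{3}\right) + 851 = - 5336 \sqrt{3} + 851 = 851 - 5336 \sqrt{3}$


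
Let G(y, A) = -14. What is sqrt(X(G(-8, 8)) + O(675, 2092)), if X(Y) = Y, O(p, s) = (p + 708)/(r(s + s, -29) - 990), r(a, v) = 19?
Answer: I*sqrt(14542667)/971 ≈ 3.9274*I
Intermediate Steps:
O(p, s) = -708/971 - p/971 (O(p, s) = (p + 708)/(19 - 990) = (708 + p)/(-971) = (708 + p)*(-1/971) = -708/971 - p/971)
sqrt(X(G(-8, 8)) + O(675, 2092)) = sqrt(-14 + (-708/971 - 1/971*675)) = sqrt(-14 + (-708/971 - 675/971)) = sqrt(-14 - 1383/971) = sqrt(-14977/971) = I*sqrt(14542667)/971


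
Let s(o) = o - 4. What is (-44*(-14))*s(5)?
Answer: 616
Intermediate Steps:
s(o) = -4 + o
(-44*(-14))*s(5) = (-44*(-14))*(-4 + 5) = 616*1 = 616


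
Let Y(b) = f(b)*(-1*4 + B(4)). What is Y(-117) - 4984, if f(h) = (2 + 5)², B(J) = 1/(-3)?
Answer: -15589/3 ≈ -5196.3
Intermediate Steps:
B(J) = -⅓
f(h) = 49 (f(h) = 7² = 49)
Y(b) = -637/3 (Y(b) = 49*(-1*4 - ⅓) = 49*(-4 - ⅓) = 49*(-13/3) = -637/3)
Y(-117) - 4984 = -637/3 - 4984 = -15589/3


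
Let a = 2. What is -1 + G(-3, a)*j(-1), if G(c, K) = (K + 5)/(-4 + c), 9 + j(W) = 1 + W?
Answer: 8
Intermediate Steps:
j(W) = -8 + W (j(W) = -9 + (1 + W) = -8 + W)
G(c, K) = (5 + K)/(-4 + c)
-1 + G(-3, a)*j(-1) = -1 + ((5 + 2)/(-4 - 3))*(-8 - 1) = -1 + (7/(-7))*(-9) = -1 - ⅐*7*(-9) = -1 - 1*(-9) = -1 + 9 = 8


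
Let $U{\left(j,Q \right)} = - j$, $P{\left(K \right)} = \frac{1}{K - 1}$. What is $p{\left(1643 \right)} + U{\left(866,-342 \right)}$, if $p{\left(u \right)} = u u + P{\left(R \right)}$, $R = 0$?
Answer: $2698582$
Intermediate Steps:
$P{\left(K \right)} = \frac{1}{-1 + K}$
$p{\left(u \right)} = -1 + u^{2}$ ($p{\left(u \right)} = u u + \frac{1}{-1 + 0} = u^{2} + \frac{1}{-1} = u^{2} - 1 = -1 + u^{2}$)
$p{\left(1643 \right)} + U{\left(866,-342 \right)} = \left(-1 + 1643^{2}\right) - 866 = \left(-1 + 2699449\right) - 866 = 2699448 - 866 = 2698582$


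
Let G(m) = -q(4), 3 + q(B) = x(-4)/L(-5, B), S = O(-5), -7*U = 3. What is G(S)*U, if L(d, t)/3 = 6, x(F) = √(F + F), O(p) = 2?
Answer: -9/7 + I*√2/21 ≈ -1.2857 + 0.067343*I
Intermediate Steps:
U = -3/7 (U = -⅐*3 = -3/7 ≈ -0.42857)
x(F) = √2*√F (x(F) = √(2*F) = √2*√F)
S = 2
L(d, t) = 18 (L(d, t) = 3*6 = 18)
q(B) = -3 + I*√2/9 (q(B) = -3 + (√2*√(-4))/18 = -3 + (√2*(2*I))*(1/18) = -3 + (2*I*√2)*(1/18) = -3 + I*√2/9)
G(m) = 3 - I*√2/9 (G(m) = -(-3 + I*√2/9) = 3 - I*√2/9)
G(S)*U = (3 - I*√2/9)*(-3/7) = -9/7 + I*√2/21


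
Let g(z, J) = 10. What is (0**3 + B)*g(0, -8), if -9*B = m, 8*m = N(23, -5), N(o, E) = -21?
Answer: 35/12 ≈ 2.9167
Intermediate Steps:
m = -21/8 (m = (1/8)*(-21) = -21/8 ≈ -2.6250)
B = 7/24 (B = -1/9*(-21/8) = 7/24 ≈ 0.29167)
(0**3 + B)*g(0, -8) = (0**3 + 7/24)*10 = (0 + 7/24)*10 = (7/24)*10 = 35/12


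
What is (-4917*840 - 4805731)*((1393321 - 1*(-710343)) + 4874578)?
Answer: -62357647272662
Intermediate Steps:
(-4917*840 - 4805731)*((1393321 - 1*(-710343)) + 4874578) = (-4130280 - 4805731)*((1393321 + 710343) + 4874578) = -8936011*(2103664 + 4874578) = -8936011*6978242 = -62357647272662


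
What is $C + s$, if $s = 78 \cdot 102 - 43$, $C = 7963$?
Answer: $15876$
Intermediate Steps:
$s = 7913$ ($s = 7956 - 43 = 7913$)
$C + s = 7963 + 7913 = 15876$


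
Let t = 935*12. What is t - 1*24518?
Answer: -13298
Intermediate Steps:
t = 11220
t - 1*24518 = 11220 - 1*24518 = 11220 - 24518 = -13298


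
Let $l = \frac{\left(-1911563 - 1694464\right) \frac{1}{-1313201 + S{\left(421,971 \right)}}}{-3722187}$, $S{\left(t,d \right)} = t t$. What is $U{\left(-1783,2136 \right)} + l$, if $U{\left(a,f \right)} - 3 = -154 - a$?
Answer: $\frac{2300171015016871}{1409418514840} \approx 1632.0$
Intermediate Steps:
$S{\left(t,d \right)} = t^{2}$
$U{\left(a,f \right)} = -151 - a$ ($U{\left(a,f \right)} = 3 - \left(154 + a\right) = -151 - a$)
$l = - \frac{1202009}{1409418514840}$ ($l = \frac{\left(-1911563 - 1694464\right) \frac{1}{-1313201 + 421^{2}}}{-3722187} = - \frac{3606027}{-1313201 + 177241} \left(- \frac{1}{3722187}\right) = - \frac{3606027}{-1135960} \left(- \frac{1}{3722187}\right) = \left(-3606027\right) \left(- \frac{1}{1135960}\right) \left(- \frac{1}{3722187}\right) = \frac{3606027}{1135960} \left(- \frac{1}{3722187}\right) = - \frac{1202009}{1409418514840} \approx -8.5284 \cdot 10^{-7}$)
$U{\left(-1783,2136 \right)} + l = \left(-151 - -1783\right) - \frac{1202009}{1409418514840} = \left(-151 + 1783\right) - \frac{1202009}{1409418514840} = 1632 - \frac{1202009}{1409418514840} = \frac{2300171015016871}{1409418514840}$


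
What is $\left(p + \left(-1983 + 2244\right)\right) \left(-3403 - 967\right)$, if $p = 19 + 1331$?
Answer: $-7040070$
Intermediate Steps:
$p = 1350$
$\left(p + \left(-1983 + 2244\right)\right) \left(-3403 - 967\right) = \left(1350 + \left(-1983 + 2244\right)\right) \left(-3403 - 967\right) = \left(1350 + 261\right) \left(-4370\right) = 1611 \left(-4370\right) = -7040070$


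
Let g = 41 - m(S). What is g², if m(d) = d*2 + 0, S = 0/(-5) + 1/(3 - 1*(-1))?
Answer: 6561/4 ≈ 1640.3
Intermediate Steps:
S = ¼ (S = 0*(-⅕) + 1/(3 + 1) = 0 + 1/4 = 0 + 1*(¼) = 0 + ¼ = ¼ ≈ 0.25000)
m(d) = 2*d (m(d) = 2*d + 0 = 2*d)
g = 81/2 (g = 41 - 2/4 = 41 - 1*½ = 41 - ½ = 81/2 ≈ 40.500)
g² = (81/2)² = 6561/4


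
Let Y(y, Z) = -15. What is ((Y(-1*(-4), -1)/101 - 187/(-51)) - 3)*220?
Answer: 34540/303 ≈ 113.99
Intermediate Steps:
((Y(-1*(-4), -1)/101 - 187/(-51)) - 3)*220 = ((-15/101 - 187/(-51)) - 3)*220 = ((-15*1/101 - 187*(-1/51)) - 3)*220 = ((-15/101 + 11/3) - 3)*220 = (1066/303 - 3)*220 = (157/303)*220 = 34540/303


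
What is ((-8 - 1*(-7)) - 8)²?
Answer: 81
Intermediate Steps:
((-8 - 1*(-7)) - 8)² = ((-8 + 7) - 8)² = (-1 - 8)² = (-9)² = 81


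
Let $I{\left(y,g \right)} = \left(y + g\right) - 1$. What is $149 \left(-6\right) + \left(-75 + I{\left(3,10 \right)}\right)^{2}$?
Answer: $3075$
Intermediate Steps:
$I{\left(y,g \right)} = -1 + g + y$ ($I{\left(y,g \right)} = \left(g + y\right) - 1 = -1 + g + y$)
$149 \left(-6\right) + \left(-75 + I{\left(3,10 \right)}\right)^{2} = 149 \left(-6\right) + \left(-75 + \left(-1 + 10 + 3\right)\right)^{2} = -894 + \left(-75 + 12\right)^{2} = -894 + \left(-63\right)^{2} = -894 + 3969 = 3075$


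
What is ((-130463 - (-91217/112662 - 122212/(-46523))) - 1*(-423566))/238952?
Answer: 219464712114775/178919550578736 ≈ 1.2266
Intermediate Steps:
((-130463 - (-91217/112662 - 122212/(-46523))) - 1*(-423566))/238952 = ((-130463 - (-91217*1/112662 - 122212*(-1/46523))) + 423566)*(1/238952) = ((-130463 - (-91217/112662 + 122212/46523)) + 423566)*(1/238952) = ((-130463 - 1*9524959853/5241374226) + 423566)*(1/238952) = ((-130463 - 9524959853/5241374226) + 423566)*(1/238952) = (-683814930606491/5241374226 + 423566)*(1/238952) = (1536252984803425/5241374226)*(1/238952) = 219464712114775/178919550578736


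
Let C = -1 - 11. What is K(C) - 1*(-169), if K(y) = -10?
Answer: 159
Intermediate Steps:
C = -12
K(C) - 1*(-169) = -10 - 1*(-169) = -10 + 169 = 159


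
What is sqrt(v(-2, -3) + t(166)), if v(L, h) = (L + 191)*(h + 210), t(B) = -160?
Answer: sqrt(38963) ≈ 197.39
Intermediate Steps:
v(L, h) = (191 + L)*(210 + h)
sqrt(v(-2, -3) + t(166)) = sqrt((40110 + 191*(-3) + 210*(-2) - 2*(-3)) - 160) = sqrt((40110 - 573 - 420 + 6) - 160) = sqrt(39123 - 160) = sqrt(38963)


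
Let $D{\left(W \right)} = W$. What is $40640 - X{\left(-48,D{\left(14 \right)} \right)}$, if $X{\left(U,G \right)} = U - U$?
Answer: $40640$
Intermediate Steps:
$X{\left(U,G \right)} = 0$
$40640 - X{\left(-48,D{\left(14 \right)} \right)} = 40640 - 0 = 40640 + 0 = 40640$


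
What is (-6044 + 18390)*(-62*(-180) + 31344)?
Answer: 524754384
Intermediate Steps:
(-6044 + 18390)*(-62*(-180) + 31344) = 12346*(11160 + 31344) = 12346*42504 = 524754384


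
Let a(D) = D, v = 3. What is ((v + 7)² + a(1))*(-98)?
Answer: -9898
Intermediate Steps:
((v + 7)² + a(1))*(-98) = ((3 + 7)² + 1)*(-98) = (10² + 1)*(-98) = (100 + 1)*(-98) = 101*(-98) = -9898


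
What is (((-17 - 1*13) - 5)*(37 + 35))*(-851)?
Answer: 2144520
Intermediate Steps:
(((-17 - 1*13) - 5)*(37 + 35))*(-851) = (((-17 - 13) - 5)*72)*(-851) = ((-30 - 5)*72)*(-851) = -35*72*(-851) = -2520*(-851) = 2144520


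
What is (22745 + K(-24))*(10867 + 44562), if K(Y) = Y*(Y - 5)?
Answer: 1299311189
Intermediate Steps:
K(Y) = Y*(-5 + Y)
(22745 + K(-24))*(10867 + 44562) = (22745 - 24*(-5 - 24))*(10867 + 44562) = (22745 - 24*(-29))*55429 = (22745 + 696)*55429 = 23441*55429 = 1299311189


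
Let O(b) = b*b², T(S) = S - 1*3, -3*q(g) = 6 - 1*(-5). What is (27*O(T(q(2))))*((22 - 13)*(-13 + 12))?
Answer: 72000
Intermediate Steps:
q(g) = -11/3 (q(g) = -(6 - 1*(-5))/3 = -(6 + 5)/3 = -⅓*11 = -11/3)
T(S) = -3 + S (T(S) = S - 3 = -3 + S)
O(b) = b³
(27*O(T(q(2))))*((22 - 13)*(-13 + 12)) = (27*(-3 - 11/3)³)*((22 - 13)*(-13 + 12)) = (27*(-20/3)³)*(9*(-1)) = (27*(-8000/27))*(-9) = -8000*(-9) = 72000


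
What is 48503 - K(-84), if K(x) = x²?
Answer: 41447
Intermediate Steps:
48503 - K(-84) = 48503 - 1*(-84)² = 48503 - 1*7056 = 48503 - 7056 = 41447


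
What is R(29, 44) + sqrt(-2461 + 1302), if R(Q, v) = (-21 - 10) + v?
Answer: 13 + I*sqrt(1159) ≈ 13.0 + 34.044*I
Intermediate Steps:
R(Q, v) = -31 + v
R(29, 44) + sqrt(-2461 + 1302) = (-31 + 44) + sqrt(-2461 + 1302) = 13 + sqrt(-1159) = 13 + I*sqrt(1159)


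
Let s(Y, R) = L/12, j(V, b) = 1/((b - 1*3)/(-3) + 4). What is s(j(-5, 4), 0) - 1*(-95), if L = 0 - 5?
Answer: 1135/12 ≈ 94.583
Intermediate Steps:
L = -5
j(V, b) = 1/(5 - b/3) (j(V, b) = 1/((b - 3)*(-⅓) + 4) = 1/((-3 + b)*(-⅓) + 4) = 1/((1 - b/3) + 4) = 1/(5 - b/3))
s(Y, R) = -5/12
s(j(-5, 4), 0) - 1*(-95) = -5/12 - 1*(-95) = -5/12 + 95 = 1135/12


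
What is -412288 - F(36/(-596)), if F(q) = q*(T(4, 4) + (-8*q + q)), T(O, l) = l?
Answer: -9153199957/22201 ≈ -4.1229e+5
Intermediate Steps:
F(q) = q*(4 - 7*q) (F(q) = q*(4 + (-8*q + q)) = q*(4 - 7*q))
-412288 - F(36/(-596)) = -412288 - 36/(-596)*(4 - 252/(-596)) = -412288 - 36*(-1/596)*(4 - 252*(-1)/596) = -412288 - (-9)*(4 - 7*(-9/149))/149 = -412288 - (-9)*(4 + 63/149)/149 = -412288 - (-9)*659/(149*149) = -412288 - 1*(-5931/22201) = -412288 + 5931/22201 = -9153199957/22201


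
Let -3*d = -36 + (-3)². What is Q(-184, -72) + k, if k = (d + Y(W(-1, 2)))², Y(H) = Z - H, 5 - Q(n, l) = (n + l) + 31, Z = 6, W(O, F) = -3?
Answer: 554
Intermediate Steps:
Q(n, l) = -26 - l - n (Q(n, l) = 5 - ((n + l) + 31) = 5 - ((l + n) + 31) = 5 - (31 + l + n) = 5 + (-31 - l - n) = -26 - l - n)
d = 9 (d = -(-36 + (-3)²)/3 = -(-36 + 9)/3 = -⅓*(-27) = 9)
Y(H) = 6 - H
k = 324 (k = (9 + (6 - 1*(-3)))² = (9 + (6 + 3))² = (9 + 9)² = 18² = 324)
Q(-184, -72) + k = (-26 - 1*(-72) - 1*(-184)) + 324 = (-26 + 72 + 184) + 324 = 230 + 324 = 554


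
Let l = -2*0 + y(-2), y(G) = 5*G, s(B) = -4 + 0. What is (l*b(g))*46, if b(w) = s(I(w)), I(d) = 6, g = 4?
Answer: 1840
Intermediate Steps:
s(B) = -4
b(w) = -4
l = -10 (l = -2*0 + 5*(-2) = 0 - 10 = -10)
(l*b(g))*46 = -10*(-4)*46 = 40*46 = 1840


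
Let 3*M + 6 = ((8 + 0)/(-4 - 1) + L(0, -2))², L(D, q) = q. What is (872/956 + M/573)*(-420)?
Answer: -87827936/228245 ≈ -384.80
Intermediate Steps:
M = 58/25 (M = -2 + ((8 + 0)/(-4 - 1) - 2)²/3 = -2 + (8/(-5) - 2)²/3 = -2 + (8*(-⅕) - 2)²/3 = -2 + (-8/5 - 2)²/3 = -2 + (-18/5)²/3 = -2 + (⅓)*(324/25) = -2 + 108/25 = 58/25 ≈ 2.3200)
(872/956 + M/573)*(-420) = (872/956 + (58/25)/573)*(-420) = (872*(1/956) + (58/25)*(1/573))*(-420) = (218/239 + 58/14325)*(-420) = (3136712/3423675)*(-420) = -87827936/228245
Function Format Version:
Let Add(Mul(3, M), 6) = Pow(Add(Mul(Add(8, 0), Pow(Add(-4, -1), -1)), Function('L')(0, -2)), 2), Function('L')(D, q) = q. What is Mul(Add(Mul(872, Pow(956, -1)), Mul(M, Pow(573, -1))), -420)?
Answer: Rational(-87827936, 228245) ≈ -384.80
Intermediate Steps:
M = Rational(58, 25) (M = Add(-2, Mul(Rational(1, 3), Pow(Add(Mul(Add(8, 0), Pow(Add(-4, -1), -1)), -2), 2))) = Add(-2, Mul(Rational(1, 3), Pow(Add(Mul(8, Pow(-5, -1)), -2), 2))) = Add(-2, Mul(Rational(1, 3), Pow(Add(Mul(8, Rational(-1, 5)), -2), 2))) = Add(-2, Mul(Rational(1, 3), Pow(Add(Rational(-8, 5), -2), 2))) = Add(-2, Mul(Rational(1, 3), Pow(Rational(-18, 5), 2))) = Add(-2, Mul(Rational(1, 3), Rational(324, 25))) = Add(-2, Rational(108, 25)) = Rational(58, 25) ≈ 2.3200)
Mul(Add(Mul(872, Pow(956, -1)), Mul(M, Pow(573, -1))), -420) = Mul(Add(Mul(872, Pow(956, -1)), Mul(Rational(58, 25), Pow(573, -1))), -420) = Mul(Add(Mul(872, Rational(1, 956)), Mul(Rational(58, 25), Rational(1, 573))), -420) = Mul(Add(Rational(218, 239), Rational(58, 14325)), -420) = Mul(Rational(3136712, 3423675), -420) = Rational(-87827936, 228245)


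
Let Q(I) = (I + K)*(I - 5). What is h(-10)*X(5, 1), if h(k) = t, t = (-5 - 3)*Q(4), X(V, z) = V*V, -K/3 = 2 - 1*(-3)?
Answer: -2200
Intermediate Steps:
K = -15 (K = -3*(2 - 1*(-3)) = -3*(2 + 3) = -3*5 = -15)
Q(I) = (-15 + I)*(-5 + I) (Q(I) = (I - 15)*(I - 5) = (-15 + I)*(-5 + I))
X(V, z) = V²
t = -88 (t = (-5 - 3)*(75 + 4² - 20*4) = -8*(75 + 16 - 80) = -8*11 = -88)
h(k) = -88
h(-10)*X(5, 1) = -88*5² = -88*25 = -2200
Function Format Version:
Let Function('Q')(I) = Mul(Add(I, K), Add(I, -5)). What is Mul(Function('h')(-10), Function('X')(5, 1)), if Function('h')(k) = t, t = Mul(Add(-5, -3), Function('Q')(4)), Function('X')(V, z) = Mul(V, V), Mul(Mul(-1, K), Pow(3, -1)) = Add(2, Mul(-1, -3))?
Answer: -2200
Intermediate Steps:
K = -15 (K = Mul(-3, Add(2, Mul(-1, -3))) = Mul(-3, Add(2, 3)) = Mul(-3, 5) = -15)
Function('Q')(I) = Mul(Add(-15, I), Add(-5, I)) (Function('Q')(I) = Mul(Add(I, -15), Add(I, -5)) = Mul(Add(-15, I), Add(-5, I)))
Function('X')(V, z) = Pow(V, 2)
t = -88 (t = Mul(Add(-5, -3), Add(75, Pow(4, 2), Mul(-20, 4))) = Mul(-8, Add(75, 16, -80)) = Mul(-8, 11) = -88)
Function('h')(k) = -88
Mul(Function('h')(-10), Function('X')(5, 1)) = Mul(-88, Pow(5, 2)) = Mul(-88, 25) = -2200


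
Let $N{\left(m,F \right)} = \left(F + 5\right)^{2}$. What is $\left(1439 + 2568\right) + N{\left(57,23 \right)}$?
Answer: $4791$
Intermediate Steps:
$N{\left(m,F \right)} = \left(5 + F\right)^{2}$
$\left(1439 + 2568\right) + N{\left(57,23 \right)} = \left(1439 + 2568\right) + \left(5 + 23\right)^{2} = 4007 + 28^{2} = 4007 + 784 = 4791$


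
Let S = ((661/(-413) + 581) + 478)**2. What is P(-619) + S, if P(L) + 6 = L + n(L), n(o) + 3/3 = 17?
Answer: 190608253915/170569 ≈ 1.1175e+6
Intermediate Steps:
n(o) = 16 (n(o) = -1 + 17 = 16)
S = 190712130436/170569 (S = ((661*(-1/413) + 581) + 478)**2 = ((-661/413 + 581) + 478)**2 = (239292/413 + 478)**2 = (436706/413)**2 = 190712130436/170569 ≈ 1.1181e+6)
P(L) = 10 + L (P(L) = -6 + (L + 16) = -6 + (16 + L) = 10 + L)
P(-619) + S = (10 - 619) + 190712130436/170569 = -609 + 190712130436/170569 = 190608253915/170569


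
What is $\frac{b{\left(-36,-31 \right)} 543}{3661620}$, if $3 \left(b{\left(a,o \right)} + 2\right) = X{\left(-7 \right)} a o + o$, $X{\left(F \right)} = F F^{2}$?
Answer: $- \frac{13858265}{732324} \approx -18.924$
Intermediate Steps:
$X{\left(F \right)} = F^{3}$
$b{\left(a,o \right)} = -2 + \frac{o}{3} - \frac{343 a o}{3}$ ($b{\left(a,o \right)} = -2 + \frac{\left(-7\right)^{3} a o + o}{3} = -2 + \frac{- 343 a o + o}{3} = -2 + \frac{o - 343 a o}{3} = -2 - \left(- \frac{o}{3} + \frac{343 a o}{3}\right) = -2 + \frac{o}{3} - \frac{343 a o}{3}$)
$\frac{b{\left(-36,-31 \right)} 543}{3661620} = \frac{\left(-2 + \frac{1}{3} \left(-31\right) - \left(-4116\right) \left(-31\right)\right) 543}{3661620} = \left(-2 - \frac{31}{3} - 127596\right) 543 \cdot \frac{1}{3661620} = \left(- \frac{382825}{3}\right) 543 \cdot \frac{1}{3661620} = \left(-69291325\right) \frac{1}{3661620} = - \frac{13858265}{732324}$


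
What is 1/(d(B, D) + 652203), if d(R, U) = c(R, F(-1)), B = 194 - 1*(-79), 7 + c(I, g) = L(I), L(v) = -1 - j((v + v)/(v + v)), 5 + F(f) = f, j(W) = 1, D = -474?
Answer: 1/652194 ≈ 1.5333e-6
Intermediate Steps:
F(f) = -5 + f
L(v) = -2 (L(v) = -1 - 1*1 = -1 - 1 = -2)
c(I, g) = -9 (c(I, g) = -7 - 2 = -9)
B = 273 (B = 194 + 79 = 273)
d(R, U) = -9
1/(d(B, D) + 652203) = 1/(-9 + 652203) = 1/652194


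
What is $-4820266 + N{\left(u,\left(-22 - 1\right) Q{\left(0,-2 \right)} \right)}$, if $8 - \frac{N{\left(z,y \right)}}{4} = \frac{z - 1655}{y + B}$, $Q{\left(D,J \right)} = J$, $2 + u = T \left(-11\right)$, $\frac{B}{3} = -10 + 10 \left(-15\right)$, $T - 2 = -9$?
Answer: $- \frac{1045993938}{217} \approx -4.8202 \cdot 10^{6}$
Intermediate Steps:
$T = -7$ ($T = 2 - 9 = -7$)
$B = -480$ ($B = 3 \left(-10 + 10 \left(-15\right)\right) = 3 \left(-10 - 150\right) = 3 \left(-160\right) = -480$)
$u = 75$ ($u = -2 - -77 = -2 + 77 = 75$)
$N{\left(z,y \right)} = 32 - \frac{4 \left(-1655 + z\right)}{-480 + y}$ ($N{\left(z,y \right)} = 32 - 4 \frac{z - 1655}{y - 480} = 32 - 4 \frac{-1655 + z}{-480 + y} = 32 - \frac{4 \left(-1655 + z\right)}{-480 + y}$)
$-4820266 + N{\left(u,\left(-22 - 1\right) Q{\left(0,-2 \right)} \right)} = -4820266 + \frac{4 \left(-2185 - 75 + 8 \left(-22 - 1\right) \left(-2\right)\right)}{-480 + \left(-22 - 1\right) \left(-2\right)} = -4820266 + \frac{4 \left(-2185 - 75 + 8 \left(\left(-23\right) \left(-2\right)\right)\right)}{-480 - -46} = -4820266 + \frac{4 \left(-2185 - 75 + 8 \cdot 46\right)}{-480 + 46} = -4820266 + \frac{4 \left(-2185 - 75 + 368\right)}{-434} = -4820266 + 4 \left(- \frac{1}{434}\right) \left(-1892\right) = -4820266 + \frac{3784}{217} = - \frac{1045993938}{217}$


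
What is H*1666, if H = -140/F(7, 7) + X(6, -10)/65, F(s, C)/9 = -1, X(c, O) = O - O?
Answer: 233240/9 ≈ 25916.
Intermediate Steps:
X(c, O) = 0
F(s, C) = -9 (F(s, C) = 9*(-1) = -9)
H = 140/9 (H = -140/(-9) + 0/65 = -140*(-⅑) + 0*(1/65) = 140/9 + 0 = 140/9 ≈ 15.556)
H*1666 = (140/9)*1666 = 233240/9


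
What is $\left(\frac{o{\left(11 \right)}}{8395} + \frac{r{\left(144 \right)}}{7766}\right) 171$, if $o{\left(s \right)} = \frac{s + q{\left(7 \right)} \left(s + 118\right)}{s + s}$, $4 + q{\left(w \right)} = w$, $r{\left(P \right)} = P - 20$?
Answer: $\frac{101016027}{32597785} \approx 3.0989$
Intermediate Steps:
$r{\left(P \right)} = -20 + P$ ($r{\left(P \right)} = P - 20 = -20 + P$)
$q{\left(w \right)} = -4 + w$
$o{\left(s \right)} = \frac{354 + 4 s}{2 s}$ ($o{\left(s \right)} = \frac{s + \left(-4 + 7\right) \left(s + 118\right)}{s + s} = \frac{s + 3 \left(118 + s\right)}{2 s} = \left(s + \left(354 + 3 s\right)\right) \frac{1}{2 s} = \left(354 + 4 s\right) \frac{1}{2 s} = \frac{354 + 4 s}{2 s}$)
$\left(\frac{o{\left(11 \right)}}{8395} + \frac{r{\left(144 \right)}}{7766}\right) 171 = \left(\frac{2 + \frac{177}{11}}{8395} + \frac{-20 + 144}{7766}\right) 171 = \left(\left(2 + 177 \cdot \frac{1}{11}\right) \frac{1}{8395} + 124 \cdot \frac{1}{7766}\right) 171 = \left(\left(2 + \frac{177}{11}\right) \frac{1}{8395} + \frac{62}{3883}\right) 171 = \left(\frac{199}{11} \cdot \frac{1}{8395} + \frac{62}{3883}\right) 171 = \left(\frac{199}{92345} + \frac{62}{3883}\right) 171 = \frac{590737}{32597785} \cdot 171 = \frac{101016027}{32597785}$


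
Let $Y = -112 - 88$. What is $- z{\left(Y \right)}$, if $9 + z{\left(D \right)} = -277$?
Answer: $286$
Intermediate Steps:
$Y = -200$ ($Y = -112 - 88 = -200$)
$z{\left(D \right)} = -286$ ($z{\left(D \right)} = -9 - 277 = -286$)
$- z{\left(Y \right)} = \left(-1\right) \left(-286\right) = 286$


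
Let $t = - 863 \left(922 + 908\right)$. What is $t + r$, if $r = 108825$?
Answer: $-1470465$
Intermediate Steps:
$t = -1579290$ ($t = \left(-863\right) 1830 = -1579290$)
$t + r = -1579290 + 108825 = -1470465$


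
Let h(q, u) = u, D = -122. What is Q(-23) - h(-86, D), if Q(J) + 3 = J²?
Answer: 648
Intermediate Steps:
Q(J) = -3 + J²
Q(-23) - h(-86, D) = (-3 + (-23)²) - 1*(-122) = (-3 + 529) + 122 = 526 + 122 = 648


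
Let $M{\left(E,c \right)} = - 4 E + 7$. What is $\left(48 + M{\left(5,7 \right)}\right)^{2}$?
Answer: $1225$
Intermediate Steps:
$M{\left(E,c \right)} = 7 - 4 E$
$\left(48 + M{\left(5,7 \right)}\right)^{2} = \left(48 + \left(7 - 20\right)\right)^{2} = \left(48 - 13\right)^{2} = 35^{2} = 1225$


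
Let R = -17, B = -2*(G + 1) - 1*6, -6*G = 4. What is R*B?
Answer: 340/3 ≈ 113.33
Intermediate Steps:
G = -⅔ (G = -⅙*4 = -⅔ ≈ -0.66667)
B = -20/3 (B = -2*(-⅔ + 1) - 1*6 = -2*⅓ - 6 = -⅔ - 6 = -20/3 ≈ -6.6667)
R*B = -17*(-20/3) = 340/3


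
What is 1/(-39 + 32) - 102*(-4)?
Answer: 2855/7 ≈ 407.86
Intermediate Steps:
1/(-39 + 32) - 102*(-4) = 1/(-7) - 17*(-24) = -1/7 + 408 = 2855/7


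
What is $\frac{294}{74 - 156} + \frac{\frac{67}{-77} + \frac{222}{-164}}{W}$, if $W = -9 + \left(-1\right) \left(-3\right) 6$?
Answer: $- \frac{217783}{56826} \approx -3.8325$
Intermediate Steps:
$W = 9$ ($W = -9 + 3 \cdot 6 = -9 + 18 = 9$)
$\frac{294}{74 - 156} + \frac{\frac{67}{-77} + \frac{222}{-164}}{W} = \frac{294}{74 - 156} + \frac{\frac{67}{-77} + \frac{222}{-164}}{9} = \frac{294}{-82} + \left(67 \left(- \frac{1}{77}\right) + 222 \left(- \frac{1}{164}\right)\right) \frac{1}{9} = 294 \left(- \frac{1}{82}\right) + \left(- \frac{67}{77} - \frac{111}{82}\right) \frac{1}{9} = - \frac{147}{41} - \frac{14041}{56826} = - \frac{217783}{56826}$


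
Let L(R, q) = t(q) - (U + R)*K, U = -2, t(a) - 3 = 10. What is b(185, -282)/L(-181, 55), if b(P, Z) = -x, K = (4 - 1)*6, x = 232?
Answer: -232/3307 ≈ -0.070154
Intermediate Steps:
t(a) = 13 (t(a) = 3 + 10 = 13)
K = 18 (K = 3*6 = 18)
b(P, Z) = -232 (b(P, Z) = -1*232 = -232)
L(R, q) = 49 - 18*R (L(R, q) = 13 - (-2 + R)*18 = 13 - (-36 + 18*R) = 13 + (36 - 18*R) = 49 - 18*R)
b(185, -282)/L(-181, 55) = -232/(49 - 18*(-181)) = -232/(49 + 3258) = -232/3307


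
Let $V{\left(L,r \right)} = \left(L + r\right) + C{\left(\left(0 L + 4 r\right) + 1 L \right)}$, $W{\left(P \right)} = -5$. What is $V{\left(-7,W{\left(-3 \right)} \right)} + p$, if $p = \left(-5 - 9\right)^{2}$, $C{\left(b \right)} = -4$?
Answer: $180$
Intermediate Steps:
$p = 196$ ($p = \left(-14\right)^{2} = 196$)
$V{\left(L,r \right)} = -4 + L + r$ ($V{\left(L,r \right)} = \left(L + r\right) - 4 = -4 + L + r$)
$V{\left(-7,W{\left(-3 \right)} \right)} + p = \left(-4 - 7 - 5\right) + 196 = -16 + 196 = 180$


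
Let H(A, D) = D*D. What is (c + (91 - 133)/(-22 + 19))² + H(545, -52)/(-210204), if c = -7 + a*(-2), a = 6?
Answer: 1313099/52551 ≈ 24.987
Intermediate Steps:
H(A, D) = D²
c = -19 (c = -7 + 6*(-2) = -7 - 12 = -19)
(c + (91 - 133)/(-22 + 19))² + H(545, -52)/(-210204) = (-19 + (91 - 133)/(-22 + 19))² + (-52)²/(-210204) = (-19 - 42/(-3))² + 2704*(-1/210204) = (-19 - 42*(-⅓))² - 676/52551 = (-19 + 14)² - 676/52551 = (-5)² - 676/52551 = 25 - 676/52551 = 1313099/52551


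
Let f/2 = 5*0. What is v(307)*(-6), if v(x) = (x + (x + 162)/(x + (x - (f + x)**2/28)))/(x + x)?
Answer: -70930101/23656499 ≈ -2.9983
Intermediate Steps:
f = 0 (f = 2*(5*0) = 2*0 = 0)
v(x) = (x + (162 + x)/(2*x - x**2/28))/(2*x) (v(x) = (x + (x + 162)/(x + (x - (0 + x)**2/28)))/(x + x) = (x + (162 + x)/(x + (x - x**2/28)))/((2*x)) = (x + (162 + x)/(x + (x - x**2/28)))*(1/(2*x)) = (x + (162 + x)/(2*x - x**2/28))*(1/(2*x)) = (x + (162 + x)/(2*x - x**2/28))/(2*x))
v(307)*(-6) = ((1/2)*(4536 - 1*307**3 + 28*307 + 56*307**2)/(307**2*(56 - 1*307)))*(-6) = ((1/2)*(1/94249)*(4536 - 1*28934443 + 8596 + 56*94249)/(56 - 307))*(-6) = ((1/2)*(1/94249)*(4536 - 28934443 + 8596 + 5277944)/(-251))*(-6) = ((1/2)*(1/94249)*(-1/251)*(-23643367))*(-6) = (23643367/47312998)*(-6) = -70930101/23656499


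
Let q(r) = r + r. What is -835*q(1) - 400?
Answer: -2070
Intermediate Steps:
q(r) = 2*r
-835*q(1) - 400 = -1670 - 400 = -2070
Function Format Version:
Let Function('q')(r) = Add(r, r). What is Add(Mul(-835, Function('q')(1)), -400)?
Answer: -2070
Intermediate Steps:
Function('q')(r) = Mul(2, r)
Add(Mul(-835, Function('q')(1)), -400) = Add(Mul(-835, Mul(2, 1)), -400) = Add(Mul(-835, 2), -400) = Add(-1670, -400) = -2070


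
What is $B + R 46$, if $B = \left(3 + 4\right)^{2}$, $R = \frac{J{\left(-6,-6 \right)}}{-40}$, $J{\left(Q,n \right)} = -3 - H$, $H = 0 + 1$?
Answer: $\frac{268}{5} \approx 53.6$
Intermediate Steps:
$H = 1$
$J{\left(Q,n \right)} = -4$ ($J{\left(Q,n \right)} = -3 - 1 = -4$)
$R = \frac{1}{10}$ ($R = - \frac{4}{-40} = \left(-4\right) \left(- \frac{1}{40}\right) = \frac{1}{10} \approx 0.1$)
$B = 49$ ($B = 7^{2} = 49$)
$B + R 46 = 49 + \frac{1}{10} \cdot 46 = 49 + \frac{23}{5} = \frac{268}{5}$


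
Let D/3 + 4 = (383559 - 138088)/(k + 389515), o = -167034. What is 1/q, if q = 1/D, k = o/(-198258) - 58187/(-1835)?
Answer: -238785875281407/23619789263681 ≈ -10.110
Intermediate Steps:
k = 1973757606/60633905 (k = -167034/(-198258) - 58187/(-1835) = -167034*(-1/198258) - 58187*(-1/1835) = 27839/33043 + 58187/1835 = 1973757606/60633905 ≈ 32.552)
D = -238785875281407/23619789263681 (D = -12 + 3*((383559 - 138088)/(1973757606/60633905 + 389515)) = -12 + 3*(245471/(23619789263681/60633905)) = -12 + 3*(245471*(60633905/23619789263681)) = -12 + 3*(14883865294255/23619789263681) = -12 + 44651595882765/23619789263681 = -238785875281407/23619789263681 ≈ -10.110)
q = -23619789263681/238785875281407 (q = 1/(-238785875281407/23619789263681) = -23619789263681/238785875281407 ≈ -0.098916)
1/q = 1/(-23619789263681/238785875281407) = -238785875281407/23619789263681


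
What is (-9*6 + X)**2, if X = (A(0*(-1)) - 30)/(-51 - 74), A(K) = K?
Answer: 1806336/625 ≈ 2890.1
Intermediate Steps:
X = 6/25 (X = (0*(-1) - 30)/(-51 - 74) = (0 - 30)/(-125) = -30*(-1/125) = 6/25 ≈ 0.24000)
(-9*6 + X)**2 = (-9*6 + 6/25)**2 = (-54 + 6/25)**2 = (-1344/25)**2 = 1806336/625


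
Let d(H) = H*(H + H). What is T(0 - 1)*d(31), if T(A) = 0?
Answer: 0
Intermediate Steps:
d(H) = 2*H² (d(H) = H*(2*H) = 2*H²)
T(0 - 1)*d(31) = 0*(2*31²) = 0*(2*961) = 0*1922 = 0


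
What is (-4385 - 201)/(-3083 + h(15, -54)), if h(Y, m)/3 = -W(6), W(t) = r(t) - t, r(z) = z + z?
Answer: 4586/3101 ≈ 1.4789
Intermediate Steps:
r(z) = 2*z
W(t) = t (W(t) = 2*t - t = t)
h(Y, m) = -18 (h(Y, m) = 3*(-1*6) = 3*(-6) = -18)
(-4385 - 201)/(-3083 + h(15, -54)) = (-4385 - 201)/(-3083 - 18) = -4586/(-3101) = -4586*(-1/3101) = 4586/3101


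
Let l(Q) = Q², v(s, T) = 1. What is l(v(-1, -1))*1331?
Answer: 1331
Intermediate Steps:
l(v(-1, -1))*1331 = 1²*1331 = 1*1331 = 1331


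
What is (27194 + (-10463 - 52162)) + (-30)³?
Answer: -62431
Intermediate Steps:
(27194 + (-10463 - 52162)) + (-30)³ = (27194 - 62625) - 27000 = -35431 - 27000 = -62431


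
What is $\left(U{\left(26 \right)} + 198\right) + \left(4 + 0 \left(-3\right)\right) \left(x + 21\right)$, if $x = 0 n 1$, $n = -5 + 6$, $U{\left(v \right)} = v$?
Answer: $308$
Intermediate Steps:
$n = 1$
$x = 0$ ($x = 0 \cdot 1 \cdot 1 = 0 \cdot 1 = 0$)
$\left(U{\left(26 \right)} + 198\right) + \left(4 + 0 \left(-3\right)\right) \left(x + 21\right) = \left(26 + 198\right) + \left(4 + 0 \left(-3\right)\right) \left(0 + 21\right) = 224 + \left(4 + 0\right) 21 = 224 + 4 \cdot 21 = 224 + 84 = 308$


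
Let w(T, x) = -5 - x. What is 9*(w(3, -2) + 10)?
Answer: 63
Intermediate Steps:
9*(w(3, -2) + 10) = 9*((-5 - 1*(-2)) + 10) = 9*((-5 + 2) + 10) = 9*(-3 + 10) = 9*7 = 63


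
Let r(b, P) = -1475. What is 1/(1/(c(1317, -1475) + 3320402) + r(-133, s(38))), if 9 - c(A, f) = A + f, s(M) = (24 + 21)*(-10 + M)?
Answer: -3320569/4897839274 ≈ -0.00067797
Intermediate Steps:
s(M) = -450 + 45*M (s(M) = 45*(-10 + M) = -450 + 45*M)
c(A, f) = 9 - A - f (c(A, f) = 9 - (A + f) = 9 + (-A - f) = 9 - A - f)
1/(1/(c(1317, -1475) + 3320402) + r(-133, s(38))) = 1/(1/((9 - 1*1317 - 1*(-1475)) + 3320402) - 1475) = 1/(1/((9 - 1317 + 1475) + 3320402) - 1475) = 1/(1/(167 + 3320402) - 1475) = 1/(1/3320569 - 1475) = 1/(-4897839274/3320569) = -3320569/4897839274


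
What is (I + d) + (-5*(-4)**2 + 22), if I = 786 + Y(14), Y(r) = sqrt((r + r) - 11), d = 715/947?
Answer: 690131/947 + sqrt(17) ≈ 732.88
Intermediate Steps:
d = 715/947 (d = 715*(1/947) = 715/947 ≈ 0.75502)
Y(r) = sqrt(-11 + 2*r) (Y(r) = sqrt(2*r - 11) = sqrt(-11 + 2*r))
I = 786 + sqrt(17) (I = 786 + sqrt(-11 + 2*14) = 786 + sqrt(-11 + 28) = 786 + sqrt(17) ≈ 790.12)
(I + d) + (-5*(-4)**2 + 22) = ((786 + sqrt(17)) + 715/947) + (-5*(-4)**2 + 22) = (745057/947 + sqrt(17)) + (-5*16 + 22) = (745057/947 + sqrt(17)) + (-80 + 22) = (745057/947 + sqrt(17)) - 58 = 690131/947 + sqrt(17)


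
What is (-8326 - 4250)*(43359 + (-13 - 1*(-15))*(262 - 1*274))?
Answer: -544980960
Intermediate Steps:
(-8326 - 4250)*(43359 + (-13 - 1*(-15))*(262 - 1*274)) = -12576*(43359 + (-13 + 15)*(262 - 274)) = -12576*(43359 + 2*(-12)) = -12576*(43359 - 24) = -12576*43335 = -544980960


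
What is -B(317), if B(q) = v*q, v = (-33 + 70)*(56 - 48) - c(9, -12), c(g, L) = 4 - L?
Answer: -88760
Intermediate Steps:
v = 280 (v = (-33 + 70)*(56 - 48) - (4 - 1*(-12)) = 37*8 - (4 + 12) = 296 - 1*16 = 296 - 16 = 280)
B(q) = 280*q
-B(317) = -280*317 = -1*88760 = -88760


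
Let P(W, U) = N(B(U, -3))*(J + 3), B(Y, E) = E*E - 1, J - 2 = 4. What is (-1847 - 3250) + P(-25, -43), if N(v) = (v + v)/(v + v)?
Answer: -5088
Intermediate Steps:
J = 6 (J = 2 + 4 = 6)
B(Y, E) = -1 + E² (B(Y, E) = E² - 1 = -1 + E²)
N(v) = 1 (N(v) = (2*v)/((2*v)) = (2*v)*(1/(2*v)) = 1)
P(W, U) = 9 (P(W, U) = 1*(6 + 3) = 1*9 = 9)
(-1847 - 3250) + P(-25, -43) = (-1847 - 3250) + 9 = -5097 + 9 = -5088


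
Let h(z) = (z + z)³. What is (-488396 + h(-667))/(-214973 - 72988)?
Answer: 2374416100/287961 ≈ 8245.6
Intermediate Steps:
h(z) = 8*z³ (h(z) = (2*z)³ = 8*z³)
(-488396 + h(-667))/(-214973 - 72988) = (-488396 + 8*(-667)³)/(-214973 - 72988) = (-488396 + 8*(-296740963))/(-287961) = (-488396 - 2373927704)*(-1/287961) = -2374416100*(-1/287961) = 2374416100/287961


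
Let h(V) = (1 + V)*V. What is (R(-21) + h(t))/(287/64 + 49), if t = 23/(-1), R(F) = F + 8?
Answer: 31552/3423 ≈ 9.2177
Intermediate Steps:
R(F) = 8 + F
t = -23 (t = 23*(-1) = -23)
h(V) = V*(1 + V)
(R(-21) + h(t))/(287/64 + 49) = ((8 - 21) - 23*(1 - 23))/(287/64 + 49) = (-13 - 23*(-22))/(287*(1/64) + 49) = (-13 + 506)/(287/64 + 49) = 493/(3423/64) = 493*(64/3423) = 31552/3423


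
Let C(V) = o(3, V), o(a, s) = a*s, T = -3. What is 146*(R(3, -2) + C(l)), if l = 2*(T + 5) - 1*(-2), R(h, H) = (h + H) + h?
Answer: 3212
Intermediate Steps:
R(h, H) = H + 2*h (R(h, H) = (H + h) + h = H + 2*h)
l = 6 (l = 2*(-3 + 5) - 1*(-2) = 2*2 + 2 = 4 + 2 = 6)
C(V) = 3*V
146*(R(3, -2) + C(l)) = 146*((-2 + 2*3) + 3*6) = 146*((-2 + 6) + 18) = 146*(4 + 18) = 146*22 = 3212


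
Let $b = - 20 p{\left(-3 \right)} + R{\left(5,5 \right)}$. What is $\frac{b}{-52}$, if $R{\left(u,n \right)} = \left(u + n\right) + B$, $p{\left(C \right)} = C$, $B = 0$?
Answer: $- \frac{35}{26} \approx -1.3462$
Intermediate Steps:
$R{\left(u,n \right)} = n + u$ ($R{\left(u,n \right)} = \left(u + n\right) + 0 = \left(n + u\right) + 0 = n + u$)
$b = 70$ ($b = \left(-20\right) \left(-3\right) + \left(5 + 5\right) = 60 + 10 = 70$)
$\frac{b}{-52} = \frac{1}{-52} \cdot 70 = \left(- \frac{1}{52}\right) 70 = - \frac{35}{26}$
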